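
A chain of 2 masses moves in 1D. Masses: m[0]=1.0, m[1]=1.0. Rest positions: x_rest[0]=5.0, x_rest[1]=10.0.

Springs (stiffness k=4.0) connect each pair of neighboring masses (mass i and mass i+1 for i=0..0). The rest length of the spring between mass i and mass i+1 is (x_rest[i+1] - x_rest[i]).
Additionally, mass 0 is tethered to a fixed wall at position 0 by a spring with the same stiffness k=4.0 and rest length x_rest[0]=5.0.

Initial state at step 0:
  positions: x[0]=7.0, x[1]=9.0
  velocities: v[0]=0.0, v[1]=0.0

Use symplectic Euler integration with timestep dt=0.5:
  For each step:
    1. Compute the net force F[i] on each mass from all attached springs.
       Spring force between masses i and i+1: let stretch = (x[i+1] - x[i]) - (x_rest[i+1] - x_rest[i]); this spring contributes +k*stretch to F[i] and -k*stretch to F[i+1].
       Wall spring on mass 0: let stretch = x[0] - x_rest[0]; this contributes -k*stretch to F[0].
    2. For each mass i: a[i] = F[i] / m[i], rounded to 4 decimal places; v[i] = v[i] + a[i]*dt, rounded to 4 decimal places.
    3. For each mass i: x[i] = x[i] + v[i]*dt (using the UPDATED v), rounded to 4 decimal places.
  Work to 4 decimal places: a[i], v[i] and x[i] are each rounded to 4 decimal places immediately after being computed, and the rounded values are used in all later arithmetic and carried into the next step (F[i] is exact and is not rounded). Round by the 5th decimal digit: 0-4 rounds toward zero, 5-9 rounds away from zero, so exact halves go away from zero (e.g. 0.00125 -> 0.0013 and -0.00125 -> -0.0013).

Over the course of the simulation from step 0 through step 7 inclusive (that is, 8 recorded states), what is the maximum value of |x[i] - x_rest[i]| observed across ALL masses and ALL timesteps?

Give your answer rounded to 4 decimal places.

Step 0: x=[7.0000 9.0000] v=[0.0000 0.0000]
Step 1: x=[2.0000 12.0000] v=[-10.0000 6.0000]
Step 2: x=[5.0000 10.0000] v=[6.0000 -4.0000]
Step 3: x=[8.0000 8.0000] v=[6.0000 -4.0000]
Step 4: x=[3.0000 11.0000] v=[-10.0000 6.0000]
Step 5: x=[3.0000 11.0000] v=[0.0000 0.0000]
Step 6: x=[8.0000 8.0000] v=[10.0000 -6.0000]
Step 7: x=[5.0000 10.0000] v=[-6.0000 4.0000]
Max displacement = 3.0000

Answer: 3.0000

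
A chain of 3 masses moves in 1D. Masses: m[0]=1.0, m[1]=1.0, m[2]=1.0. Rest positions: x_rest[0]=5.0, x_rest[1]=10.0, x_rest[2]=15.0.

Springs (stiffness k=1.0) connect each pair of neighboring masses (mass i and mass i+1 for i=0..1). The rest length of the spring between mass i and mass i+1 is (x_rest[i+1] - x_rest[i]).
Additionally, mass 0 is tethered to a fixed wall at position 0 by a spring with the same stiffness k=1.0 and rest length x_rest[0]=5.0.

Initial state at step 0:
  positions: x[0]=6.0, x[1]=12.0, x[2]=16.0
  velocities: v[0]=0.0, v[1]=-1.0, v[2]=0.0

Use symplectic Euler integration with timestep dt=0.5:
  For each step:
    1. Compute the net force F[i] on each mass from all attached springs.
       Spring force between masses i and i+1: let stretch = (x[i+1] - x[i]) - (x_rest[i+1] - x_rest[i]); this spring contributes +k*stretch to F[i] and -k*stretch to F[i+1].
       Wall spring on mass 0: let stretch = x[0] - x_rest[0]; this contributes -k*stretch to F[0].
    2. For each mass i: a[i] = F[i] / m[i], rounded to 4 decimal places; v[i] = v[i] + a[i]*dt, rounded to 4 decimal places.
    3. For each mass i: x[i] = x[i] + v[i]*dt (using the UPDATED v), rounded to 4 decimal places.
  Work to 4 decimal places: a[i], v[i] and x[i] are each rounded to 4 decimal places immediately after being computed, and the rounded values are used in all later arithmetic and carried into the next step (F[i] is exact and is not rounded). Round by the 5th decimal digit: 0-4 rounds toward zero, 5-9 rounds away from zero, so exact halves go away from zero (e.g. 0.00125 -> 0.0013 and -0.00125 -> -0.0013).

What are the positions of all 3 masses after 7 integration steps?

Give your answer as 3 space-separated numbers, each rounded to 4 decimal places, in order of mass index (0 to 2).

Answer: 4.5045 9.4301 13.5534

Derivation:
Step 0: x=[6.0000 12.0000 16.0000] v=[0.0000 -1.0000 0.0000]
Step 1: x=[6.0000 11.0000 16.2500] v=[0.0000 -2.0000 0.5000]
Step 2: x=[5.7500 10.0625 16.4375] v=[-0.5000 -1.8750 0.3750]
Step 3: x=[5.1406 9.6406 16.2813] v=[-1.2188 -0.8438 -0.3125]
Step 4: x=[4.3711 9.7539 15.7149] v=[-1.5391 0.2266 -1.1329]
Step 5: x=[3.8545 10.0118 14.9082] v=[-1.0333 0.5157 -1.6134]
Step 6: x=[3.9136 9.9544 14.1274] v=[0.1181 -0.1148 -1.5616]
Step 7: x=[4.5045 9.4301 13.5534] v=[1.1817 -1.0487 -1.1481]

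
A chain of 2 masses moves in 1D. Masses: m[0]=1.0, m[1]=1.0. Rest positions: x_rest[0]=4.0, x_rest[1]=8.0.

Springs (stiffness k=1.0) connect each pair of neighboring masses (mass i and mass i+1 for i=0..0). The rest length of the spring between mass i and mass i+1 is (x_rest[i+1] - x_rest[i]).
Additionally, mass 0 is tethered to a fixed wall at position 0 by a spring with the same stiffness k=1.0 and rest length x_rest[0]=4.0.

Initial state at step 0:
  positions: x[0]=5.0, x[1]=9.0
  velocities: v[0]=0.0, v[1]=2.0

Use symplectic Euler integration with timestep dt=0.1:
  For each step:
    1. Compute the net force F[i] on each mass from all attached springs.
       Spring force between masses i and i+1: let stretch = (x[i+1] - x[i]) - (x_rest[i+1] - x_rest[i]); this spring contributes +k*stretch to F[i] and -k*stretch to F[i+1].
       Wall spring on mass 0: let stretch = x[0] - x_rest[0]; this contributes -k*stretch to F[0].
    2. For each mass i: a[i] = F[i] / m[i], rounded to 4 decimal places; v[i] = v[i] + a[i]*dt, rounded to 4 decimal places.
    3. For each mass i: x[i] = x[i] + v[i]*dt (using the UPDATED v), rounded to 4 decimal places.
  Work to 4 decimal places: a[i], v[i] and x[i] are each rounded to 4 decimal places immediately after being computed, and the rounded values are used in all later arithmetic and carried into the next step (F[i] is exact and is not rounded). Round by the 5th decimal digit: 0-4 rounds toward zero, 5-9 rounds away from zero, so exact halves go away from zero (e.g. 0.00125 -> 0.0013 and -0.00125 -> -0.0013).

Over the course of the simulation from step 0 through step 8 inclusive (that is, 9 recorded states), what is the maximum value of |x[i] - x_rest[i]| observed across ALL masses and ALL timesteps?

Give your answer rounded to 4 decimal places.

Answer: 2.4221

Derivation:
Step 0: x=[5.0000 9.0000] v=[0.0000 2.0000]
Step 1: x=[4.9900 9.2000] v=[-0.1000 2.0000]
Step 2: x=[4.9722 9.3979] v=[-0.1780 1.9790]
Step 3: x=[4.9489 9.5915] v=[-0.2327 1.9364]
Step 4: x=[4.9226 9.7787] v=[-0.2633 1.8721]
Step 5: x=[4.8956 9.9574] v=[-0.2700 1.7865]
Step 6: x=[4.8703 10.1254] v=[-0.2534 1.6803]
Step 7: x=[4.8488 10.2809] v=[-0.2149 1.5548]
Step 8: x=[4.8331 10.4221] v=[-0.1566 1.4116]
Max displacement = 2.4221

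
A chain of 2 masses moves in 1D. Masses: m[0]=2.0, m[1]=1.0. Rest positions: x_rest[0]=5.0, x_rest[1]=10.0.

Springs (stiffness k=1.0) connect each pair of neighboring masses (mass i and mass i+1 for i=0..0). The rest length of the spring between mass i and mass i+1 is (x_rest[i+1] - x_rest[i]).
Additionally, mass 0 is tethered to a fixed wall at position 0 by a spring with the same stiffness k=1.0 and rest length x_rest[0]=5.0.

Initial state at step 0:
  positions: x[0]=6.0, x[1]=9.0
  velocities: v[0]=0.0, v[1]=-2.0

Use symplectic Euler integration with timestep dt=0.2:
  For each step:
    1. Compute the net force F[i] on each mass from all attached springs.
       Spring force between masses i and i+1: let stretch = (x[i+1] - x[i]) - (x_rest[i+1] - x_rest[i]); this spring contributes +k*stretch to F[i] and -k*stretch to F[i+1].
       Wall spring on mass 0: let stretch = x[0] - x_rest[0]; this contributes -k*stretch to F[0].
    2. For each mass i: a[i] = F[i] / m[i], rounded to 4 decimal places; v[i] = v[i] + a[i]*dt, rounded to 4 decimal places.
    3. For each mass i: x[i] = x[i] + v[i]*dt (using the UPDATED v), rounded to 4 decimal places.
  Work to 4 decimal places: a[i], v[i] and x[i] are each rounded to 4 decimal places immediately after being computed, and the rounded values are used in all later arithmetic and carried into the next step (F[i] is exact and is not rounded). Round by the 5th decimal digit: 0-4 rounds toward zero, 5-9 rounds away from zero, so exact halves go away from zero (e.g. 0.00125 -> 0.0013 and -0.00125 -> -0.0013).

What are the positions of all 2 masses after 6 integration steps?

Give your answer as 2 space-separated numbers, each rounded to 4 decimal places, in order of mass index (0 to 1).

Answer: 4.7522 8.4275

Derivation:
Step 0: x=[6.0000 9.0000] v=[0.0000 -2.0000]
Step 1: x=[5.9400 8.6800] v=[-0.3000 -1.6000]
Step 2: x=[5.8160 8.4504] v=[-0.6200 -1.1480]
Step 3: x=[5.6284 8.3154] v=[-0.9382 -0.6749]
Step 4: x=[5.3819 8.2729] v=[-1.2323 -0.2123]
Step 5: x=[5.0856 8.3148] v=[-1.4814 0.2095]
Step 6: x=[4.7522 8.4275] v=[-1.6670 0.5637]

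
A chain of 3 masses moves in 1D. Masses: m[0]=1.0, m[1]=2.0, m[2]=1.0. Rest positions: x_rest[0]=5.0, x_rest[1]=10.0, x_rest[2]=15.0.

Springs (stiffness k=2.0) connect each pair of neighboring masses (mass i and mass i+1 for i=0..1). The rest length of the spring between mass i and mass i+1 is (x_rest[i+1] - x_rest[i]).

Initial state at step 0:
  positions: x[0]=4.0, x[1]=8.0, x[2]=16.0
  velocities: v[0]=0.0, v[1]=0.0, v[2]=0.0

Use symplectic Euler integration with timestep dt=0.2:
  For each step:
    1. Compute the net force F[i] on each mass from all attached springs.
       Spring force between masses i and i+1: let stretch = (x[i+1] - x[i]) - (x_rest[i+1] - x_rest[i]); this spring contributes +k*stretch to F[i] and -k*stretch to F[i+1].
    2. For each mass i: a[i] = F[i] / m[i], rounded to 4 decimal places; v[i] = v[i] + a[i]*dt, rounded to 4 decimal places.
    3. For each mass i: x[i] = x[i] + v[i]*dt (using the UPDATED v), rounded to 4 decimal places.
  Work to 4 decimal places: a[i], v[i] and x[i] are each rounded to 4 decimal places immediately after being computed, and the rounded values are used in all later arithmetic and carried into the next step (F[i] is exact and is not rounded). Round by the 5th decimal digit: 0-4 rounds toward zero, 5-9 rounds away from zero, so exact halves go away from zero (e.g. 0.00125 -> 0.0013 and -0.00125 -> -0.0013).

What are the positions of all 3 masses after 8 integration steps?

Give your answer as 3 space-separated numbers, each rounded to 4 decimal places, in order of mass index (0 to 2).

Answer: 3.7728 9.9804 12.2665

Derivation:
Step 0: x=[4.0000 8.0000 16.0000] v=[0.0000 0.0000 0.0000]
Step 1: x=[3.9200 8.1600 15.7600] v=[-0.4000 0.8000 -1.2000]
Step 2: x=[3.7792 8.4544 15.3120] v=[-0.7040 1.4720 -2.2400]
Step 3: x=[3.6124 8.8361 14.7154] v=[-0.8339 1.9085 -2.9830]
Step 4: x=[3.4635 9.2440 14.0485] v=[-0.7444 2.0396 -3.3347]
Step 5: x=[3.3771 9.6129 13.3972] v=[-0.4322 1.8444 -3.2565]
Step 6: x=[3.3895 9.8837 12.8432] v=[0.0621 1.3541 -2.7702]
Step 7: x=[3.5215 10.0131 12.4524] v=[0.6598 0.6472 -1.9540]
Step 8: x=[3.7728 9.9804 12.2665] v=[1.2564 -0.1633 -0.9297]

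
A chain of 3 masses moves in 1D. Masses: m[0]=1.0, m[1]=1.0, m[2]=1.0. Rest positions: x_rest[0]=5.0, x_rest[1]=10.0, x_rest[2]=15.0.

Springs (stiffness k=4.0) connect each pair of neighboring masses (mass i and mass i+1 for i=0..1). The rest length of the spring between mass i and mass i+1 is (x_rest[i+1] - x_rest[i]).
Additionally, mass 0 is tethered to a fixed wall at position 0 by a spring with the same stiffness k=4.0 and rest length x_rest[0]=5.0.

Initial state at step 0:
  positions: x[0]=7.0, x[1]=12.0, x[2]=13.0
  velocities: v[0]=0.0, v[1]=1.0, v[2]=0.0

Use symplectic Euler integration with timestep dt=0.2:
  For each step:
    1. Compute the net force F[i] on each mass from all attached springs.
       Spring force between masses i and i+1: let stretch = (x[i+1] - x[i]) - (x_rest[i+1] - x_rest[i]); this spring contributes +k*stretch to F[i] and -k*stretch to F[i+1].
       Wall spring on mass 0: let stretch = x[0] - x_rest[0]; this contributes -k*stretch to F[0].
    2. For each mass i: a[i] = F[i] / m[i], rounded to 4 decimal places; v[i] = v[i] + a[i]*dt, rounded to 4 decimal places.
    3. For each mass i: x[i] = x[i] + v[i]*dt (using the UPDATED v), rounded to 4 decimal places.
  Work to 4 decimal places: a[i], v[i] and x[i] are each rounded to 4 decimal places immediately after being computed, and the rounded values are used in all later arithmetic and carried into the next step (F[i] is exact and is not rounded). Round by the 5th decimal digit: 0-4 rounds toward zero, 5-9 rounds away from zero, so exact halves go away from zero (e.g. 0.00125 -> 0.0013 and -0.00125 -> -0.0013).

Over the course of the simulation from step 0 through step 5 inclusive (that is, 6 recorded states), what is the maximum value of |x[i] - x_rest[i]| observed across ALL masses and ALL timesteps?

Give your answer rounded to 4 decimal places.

Answer: 2.6115

Derivation:
Step 0: x=[7.0000 12.0000 13.0000] v=[0.0000 1.0000 0.0000]
Step 1: x=[6.6800 11.5600 13.6400] v=[-1.6000 -2.2000 3.2000]
Step 2: x=[6.0720 10.6720 14.7472] v=[-3.0400 -4.4400 5.5360]
Step 3: x=[5.2285 9.7000 16.0024] v=[-4.2176 -4.8598 6.2758]
Step 4: x=[4.2639 9.0210 17.0492] v=[-4.8232 -3.3951 5.2339]
Step 5: x=[3.3782 8.8654 17.6115] v=[-4.4286 -0.7782 2.8113]
Max displacement = 2.6115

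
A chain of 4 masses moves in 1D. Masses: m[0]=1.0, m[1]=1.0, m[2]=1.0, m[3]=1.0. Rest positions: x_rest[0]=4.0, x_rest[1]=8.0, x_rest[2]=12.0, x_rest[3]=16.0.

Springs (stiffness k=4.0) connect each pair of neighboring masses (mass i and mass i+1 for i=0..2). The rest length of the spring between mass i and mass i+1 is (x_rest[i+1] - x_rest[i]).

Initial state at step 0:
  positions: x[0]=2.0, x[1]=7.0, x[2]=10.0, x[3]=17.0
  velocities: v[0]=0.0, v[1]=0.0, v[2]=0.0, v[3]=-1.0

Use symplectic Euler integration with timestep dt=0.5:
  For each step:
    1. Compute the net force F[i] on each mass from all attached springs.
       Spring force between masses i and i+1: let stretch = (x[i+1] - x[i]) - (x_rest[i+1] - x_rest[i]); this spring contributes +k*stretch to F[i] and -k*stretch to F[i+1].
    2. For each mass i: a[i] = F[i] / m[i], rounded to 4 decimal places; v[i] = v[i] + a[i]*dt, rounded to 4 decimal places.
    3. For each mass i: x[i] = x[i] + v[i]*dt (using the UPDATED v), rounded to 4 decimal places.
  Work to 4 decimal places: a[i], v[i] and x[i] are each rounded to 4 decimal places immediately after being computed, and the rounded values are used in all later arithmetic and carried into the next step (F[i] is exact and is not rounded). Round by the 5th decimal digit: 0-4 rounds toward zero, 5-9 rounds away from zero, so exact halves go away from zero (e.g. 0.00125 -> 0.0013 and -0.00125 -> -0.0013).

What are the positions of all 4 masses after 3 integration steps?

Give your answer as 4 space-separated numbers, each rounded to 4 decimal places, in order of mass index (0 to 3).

Answer: 5.0000 5.5000 10.5000 13.5000

Derivation:
Step 0: x=[2.0000 7.0000 10.0000 17.0000] v=[0.0000 0.0000 0.0000 -1.0000]
Step 1: x=[3.0000 5.0000 14.0000 13.5000] v=[2.0000 -4.0000 8.0000 -7.0000]
Step 2: x=[2.0000 10.0000 8.5000 14.5000] v=[-2.0000 10.0000 -11.0000 2.0000]
Step 3: x=[5.0000 5.5000 10.5000 13.5000] v=[6.0000 -9.0000 4.0000 -2.0000]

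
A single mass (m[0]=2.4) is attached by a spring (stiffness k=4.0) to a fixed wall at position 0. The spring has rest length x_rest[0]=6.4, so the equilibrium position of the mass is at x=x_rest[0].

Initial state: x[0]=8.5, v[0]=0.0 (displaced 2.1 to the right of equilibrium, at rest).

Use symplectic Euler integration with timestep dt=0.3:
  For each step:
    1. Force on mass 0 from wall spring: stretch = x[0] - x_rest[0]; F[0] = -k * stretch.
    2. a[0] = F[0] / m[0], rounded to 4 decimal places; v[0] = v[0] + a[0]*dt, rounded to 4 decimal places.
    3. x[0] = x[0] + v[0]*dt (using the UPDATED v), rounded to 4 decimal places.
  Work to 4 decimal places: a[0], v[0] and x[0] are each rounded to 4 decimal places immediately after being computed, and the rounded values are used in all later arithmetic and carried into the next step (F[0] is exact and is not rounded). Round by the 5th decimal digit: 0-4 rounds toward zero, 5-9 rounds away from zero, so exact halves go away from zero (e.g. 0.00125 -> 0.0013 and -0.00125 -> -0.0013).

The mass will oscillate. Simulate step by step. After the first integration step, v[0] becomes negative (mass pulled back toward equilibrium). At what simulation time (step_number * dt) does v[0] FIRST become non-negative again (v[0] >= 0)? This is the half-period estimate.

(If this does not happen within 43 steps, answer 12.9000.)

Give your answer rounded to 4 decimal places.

Step 0: x=[8.5000] v=[0.0000]
Step 1: x=[8.1850] v=[-1.0500]
Step 2: x=[7.6023] v=[-1.9425]
Step 3: x=[6.8392] v=[-2.5436]
Step 4: x=[6.0102] v=[-2.7632]
Step 5: x=[5.2397] v=[-2.5683]
Step 6: x=[4.6432] v=[-1.9882]
Step 7: x=[4.3103] v=[-1.1098]
Step 8: x=[4.2908] v=[-0.0650]
Step 9: x=[4.5877] v=[0.9896]
First v>=0 after going negative at step 9, time=2.7000

Answer: 2.7000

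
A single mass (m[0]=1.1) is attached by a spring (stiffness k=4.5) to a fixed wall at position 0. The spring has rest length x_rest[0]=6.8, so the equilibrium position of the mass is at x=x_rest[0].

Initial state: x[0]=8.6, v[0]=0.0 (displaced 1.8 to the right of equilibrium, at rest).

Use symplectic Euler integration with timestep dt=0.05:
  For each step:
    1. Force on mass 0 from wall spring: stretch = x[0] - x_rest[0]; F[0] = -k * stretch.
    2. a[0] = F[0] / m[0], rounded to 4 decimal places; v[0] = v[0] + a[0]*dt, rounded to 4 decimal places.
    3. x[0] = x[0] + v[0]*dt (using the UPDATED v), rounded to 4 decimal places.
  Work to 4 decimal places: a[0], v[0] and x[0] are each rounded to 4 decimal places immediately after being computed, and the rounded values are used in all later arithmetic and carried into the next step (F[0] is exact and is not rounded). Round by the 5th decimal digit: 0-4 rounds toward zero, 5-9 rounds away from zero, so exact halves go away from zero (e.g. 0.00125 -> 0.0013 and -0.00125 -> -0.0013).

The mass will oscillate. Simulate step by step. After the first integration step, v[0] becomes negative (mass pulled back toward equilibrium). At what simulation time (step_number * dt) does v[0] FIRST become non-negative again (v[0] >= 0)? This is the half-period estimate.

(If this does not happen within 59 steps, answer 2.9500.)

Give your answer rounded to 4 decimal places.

Step 0: x=[8.6000] v=[0.0000]
Step 1: x=[8.5816] v=[-0.3682]
Step 2: x=[8.5450] v=[-0.7326]
Step 3: x=[8.4905] v=[-1.0895]
Step 4: x=[8.4187] v=[-1.4353]
Step 5: x=[8.3304] v=[-1.7664]
Step 6: x=[8.2264] v=[-2.0794]
Step 7: x=[8.1078] v=[-2.3712]
Step 8: x=[7.9759] v=[-2.6387]
Step 9: x=[7.8319] v=[-2.8792]
Step 10: x=[7.6774] v=[-3.0903]
Step 11: x=[7.5139] v=[-3.2698]
Step 12: x=[7.3431] v=[-3.4158]
Step 13: x=[7.1668] v=[-3.5269]
Step 14: x=[6.9867] v=[-3.6019]
Step 15: x=[6.8047] v=[-3.6401]
Step 16: x=[6.6226] v=[-3.6411]
Step 17: x=[6.4424] v=[-3.6048]
Step 18: x=[6.2658] v=[-3.5317]
Step 19: x=[6.0947] v=[-3.4224]
Step 20: x=[5.9308] v=[-3.2781]
Step 21: x=[5.7758] v=[-3.1003]
Step 22: x=[5.6313] v=[-2.8908]
Step 23: x=[5.4987] v=[-2.6518]
Step 24: x=[5.3794] v=[-2.3856]
Step 25: x=[5.2747] v=[-2.0950]
Step 26: x=[5.1856] v=[-1.7830]
Step 27: x=[5.1130] v=[-1.4528]
Step 28: x=[5.0576] v=[-1.1077]
Step 29: x=[5.0200] v=[-0.7513]
Step 30: x=[5.0006] v=[-0.3872]
Step 31: x=[4.9996] v=[-0.0191]
Step 32: x=[5.0171] v=[0.3492]
First v>=0 after going negative at step 32, time=1.6000

Answer: 1.6000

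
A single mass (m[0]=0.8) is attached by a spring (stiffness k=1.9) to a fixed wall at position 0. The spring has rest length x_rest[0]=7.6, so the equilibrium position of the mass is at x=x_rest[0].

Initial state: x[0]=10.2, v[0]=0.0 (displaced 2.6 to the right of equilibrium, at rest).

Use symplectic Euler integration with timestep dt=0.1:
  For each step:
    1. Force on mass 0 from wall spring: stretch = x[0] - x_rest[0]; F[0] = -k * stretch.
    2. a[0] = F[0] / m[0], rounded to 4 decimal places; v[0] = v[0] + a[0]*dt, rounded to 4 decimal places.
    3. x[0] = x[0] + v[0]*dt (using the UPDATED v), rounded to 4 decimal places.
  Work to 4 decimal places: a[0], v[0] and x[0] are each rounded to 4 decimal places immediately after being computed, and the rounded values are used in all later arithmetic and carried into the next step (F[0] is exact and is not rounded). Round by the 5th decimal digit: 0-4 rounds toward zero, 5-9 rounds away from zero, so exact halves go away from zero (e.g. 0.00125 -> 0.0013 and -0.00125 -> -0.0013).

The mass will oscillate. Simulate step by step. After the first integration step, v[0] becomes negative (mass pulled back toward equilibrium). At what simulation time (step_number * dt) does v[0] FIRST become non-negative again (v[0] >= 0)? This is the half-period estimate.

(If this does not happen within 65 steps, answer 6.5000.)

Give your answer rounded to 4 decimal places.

Answer: 2.1000

Derivation:
Step 0: x=[10.2000] v=[0.0000]
Step 1: x=[10.1383] v=[-0.6175]
Step 2: x=[10.0163] v=[-1.2204]
Step 3: x=[9.8369] v=[-1.7943]
Step 4: x=[9.6043] v=[-2.3256]
Step 5: x=[9.3241] v=[-2.8016]
Step 6: x=[9.0030] v=[-3.2111]
Step 7: x=[8.6486] v=[-3.5443]
Step 8: x=[8.2693] v=[-3.7933]
Step 9: x=[7.8741] v=[-3.9523]
Step 10: x=[7.4724] v=[-4.0174]
Step 11: x=[7.0737] v=[-3.9871]
Step 12: x=[6.6875] v=[-3.8621]
Step 13: x=[6.3230] v=[-3.6454]
Step 14: x=[5.9888] v=[-3.3421]
Step 15: x=[5.6929] v=[-2.9594]
Step 16: x=[5.4423] v=[-2.5065]
Step 17: x=[5.2429] v=[-1.9941]
Step 18: x=[5.0995] v=[-1.4343]
Step 19: x=[5.0155] v=[-0.8404]
Step 20: x=[4.9928] v=[-0.2266]
Step 21: x=[5.0321] v=[0.3926]
First v>=0 after going negative at step 21, time=2.1000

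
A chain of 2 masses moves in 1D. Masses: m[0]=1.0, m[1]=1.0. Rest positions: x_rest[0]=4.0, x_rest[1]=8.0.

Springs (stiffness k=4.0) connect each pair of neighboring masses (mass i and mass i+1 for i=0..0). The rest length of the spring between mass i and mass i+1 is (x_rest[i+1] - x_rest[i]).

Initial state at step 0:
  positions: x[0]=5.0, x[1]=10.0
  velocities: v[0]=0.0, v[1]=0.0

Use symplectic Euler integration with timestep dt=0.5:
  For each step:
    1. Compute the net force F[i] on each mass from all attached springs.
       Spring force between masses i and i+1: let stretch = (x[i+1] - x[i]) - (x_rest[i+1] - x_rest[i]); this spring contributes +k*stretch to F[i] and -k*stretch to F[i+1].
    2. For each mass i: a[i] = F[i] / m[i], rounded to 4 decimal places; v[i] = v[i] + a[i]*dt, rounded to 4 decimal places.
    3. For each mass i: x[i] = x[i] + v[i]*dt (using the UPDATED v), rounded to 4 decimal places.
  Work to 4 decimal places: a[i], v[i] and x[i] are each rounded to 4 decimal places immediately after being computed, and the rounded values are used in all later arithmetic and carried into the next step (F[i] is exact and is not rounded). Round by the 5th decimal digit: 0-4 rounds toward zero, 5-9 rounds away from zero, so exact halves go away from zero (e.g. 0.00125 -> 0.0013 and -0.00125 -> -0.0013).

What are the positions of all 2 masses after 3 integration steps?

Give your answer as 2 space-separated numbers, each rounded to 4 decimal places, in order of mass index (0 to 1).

Answer: 5.0000 10.0000

Derivation:
Step 0: x=[5.0000 10.0000] v=[0.0000 0.0000]
Step 1: x=[6.0000 9.0000] v=[2.0000 -2.0000]
Step 2: x=[6.0000 9.0000] v=[0.0000 0.0000]
Step 3: x=[5.0000 10.0000] v=[-2.0000 2.0000]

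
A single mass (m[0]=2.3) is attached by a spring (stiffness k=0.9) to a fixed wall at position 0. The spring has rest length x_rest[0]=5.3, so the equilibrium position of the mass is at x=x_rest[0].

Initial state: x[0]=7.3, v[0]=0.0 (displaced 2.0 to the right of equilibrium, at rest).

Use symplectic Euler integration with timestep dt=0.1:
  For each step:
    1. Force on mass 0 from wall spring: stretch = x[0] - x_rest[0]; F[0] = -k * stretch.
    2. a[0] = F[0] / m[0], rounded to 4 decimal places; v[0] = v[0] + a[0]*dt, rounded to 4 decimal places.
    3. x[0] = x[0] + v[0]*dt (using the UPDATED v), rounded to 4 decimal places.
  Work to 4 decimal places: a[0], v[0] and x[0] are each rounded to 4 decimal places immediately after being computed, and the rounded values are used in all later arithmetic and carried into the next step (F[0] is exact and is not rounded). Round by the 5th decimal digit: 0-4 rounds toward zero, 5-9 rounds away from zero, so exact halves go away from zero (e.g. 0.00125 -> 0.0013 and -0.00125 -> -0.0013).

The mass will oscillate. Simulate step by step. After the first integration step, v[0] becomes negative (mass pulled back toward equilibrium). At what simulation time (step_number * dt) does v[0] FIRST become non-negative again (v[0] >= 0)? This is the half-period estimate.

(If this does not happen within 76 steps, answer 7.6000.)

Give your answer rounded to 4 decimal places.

Answer: 5.1000

Derivation:
Step 0: x=[7.3000] v=[0.0000]
Step 1: x=[7.2922] v=[-0.0783]
Step 2: x=[7.2766] v=[-0.1563]
Step 3: x=[7.2532] v=[-0.2337]
Step 4: x=[7.2222] v=[-0.3101]
Step 5: x=[7.1837] v=[-0.3853]
Step 6: x=[7.1378] v=[-0.4590]
Step 7: x=[7.0847] v=[-0.5309]
Step 8: x=[7.0246] v=[-0.6007]
Step 9: x=[6.9578] v=[-0.6682]
Step 10: x=[6.8845] v=[-0.7331]
Step 11: x=[6.8050] v=[-0.7951]
Step 12: x=[6.7196] v=[-0.8540]
Step 13: x=[6.6286] v=[-0.9096]
Step 14: x=[6.5324] v=[-0.9616]
Step 15: x=[6.4314] v=[-1.0098]
Step 16: x=[6.3260] v=[-1.0541]
Step 17: x=[6.2166] v=[-1.0943]
Step 18: x=[6.1036] v=[-1.1302]
Step 19: x=[5.9874] v=[-1.1617]
Step 20: x=[5.8685] v=[-1.1886]
Step 21: x=[5.7474] v=[-1.2109]
Step 22: x=[5.6246] v=[-1.2284]
Step 23: x=[5.5005] v=[-1.2411]
Step 24: x=[5.3756] v=[-1.2490]
Step 25: x=[5.2504] v=[-1.2520]
Step 26: x=[5.1254] v=[-1.2501]
Step 27: x=[5.0011] v=[-1.2433]
Step 28: x=[4.8779] v=[-1.2316]
Step 29: x=[4.7564] v=[-1.2151]
Step 30: x=[4.6370] v=[-1.1938]
Step 31: x=[4.5202] v=[-1.1679]
Step 32: x=[4.4065] v=[-1.1374]
Step 33: x=[4.2963] v=[-1.1024]
Step 34: x=[4.1900] v=[-1.0631]
Step 35: x=[4.0880] v=[-1.0197]
Step 36: x=[3.9908] v=[-0.9723]
Step 37: x=[3.8987] v=[-0.9211]
Step 38: x=[3.8121] v=[-0.8663]
Step 39: x=[3.7313] v=[-0.8081]
Step 40: x=[3.6566] v=[-0.7467]
Step 41: x=[3.5884] v=[-0.6824]
Step 42: x=[3.5269] v=[-0.6154]
Step 43: x=[3.4723] v=[-0.5460]
Step 44: x=[3.4249] v=[-0.4745]
Step 45: x=[3.3848] v=[-0.4011]
Step 46: x=[3.3522] v=[-0.3262]
Step 47: x=[3.3272] v=[-0.2500]
Step 48: x=[3.3099] v=[-0.1728]
Step 49: x=[3.3004] v=[-0.0949]
Step 50: x=[3.2987] v=[-0.0167]
Step 51: x=[3.3049] v=[0.0616]
First v>=0 after going negative at step 51, time=5.1000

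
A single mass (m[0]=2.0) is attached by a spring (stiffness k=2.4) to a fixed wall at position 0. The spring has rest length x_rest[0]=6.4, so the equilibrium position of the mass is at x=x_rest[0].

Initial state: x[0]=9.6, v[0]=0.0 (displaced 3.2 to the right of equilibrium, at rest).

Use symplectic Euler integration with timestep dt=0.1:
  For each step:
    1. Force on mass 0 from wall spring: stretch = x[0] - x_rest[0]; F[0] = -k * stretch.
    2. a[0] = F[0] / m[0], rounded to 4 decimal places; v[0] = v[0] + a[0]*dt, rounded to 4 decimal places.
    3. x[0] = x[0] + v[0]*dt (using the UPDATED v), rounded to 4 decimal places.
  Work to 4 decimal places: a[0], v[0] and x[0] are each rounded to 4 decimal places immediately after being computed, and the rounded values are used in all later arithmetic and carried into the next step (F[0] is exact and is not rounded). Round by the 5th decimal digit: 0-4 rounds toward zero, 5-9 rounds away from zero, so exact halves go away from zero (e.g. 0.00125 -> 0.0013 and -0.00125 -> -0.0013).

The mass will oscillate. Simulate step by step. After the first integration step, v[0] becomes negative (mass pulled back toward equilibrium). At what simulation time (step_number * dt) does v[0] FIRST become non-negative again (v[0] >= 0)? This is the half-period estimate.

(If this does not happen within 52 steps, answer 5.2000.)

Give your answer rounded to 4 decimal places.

Step 0: x=[9.6000] v=[0.0000]
Step 1: x=[9.5616] v=[-0.3840]
Step 2: x=[9.4853] v=[-0.7634]
Step 3: x=[9.3719] v=[-1.1336]
Step 4: x=[9.2229] v=[-1.4902]
Step 5: x=[9.0400] v=[-1.8290]
Step 6: x=[8.8254] v=[-2.1458]
Step 7: x=[8.5817] v=[-2.4369]
Step 8: x=[8.3118] v=[-2.6987]
Step 9: x=[8.0190] v=[-2.9281]
Step 10: x=[7.7068] v=[-3.1224]
Step 11: x=[7.3789] v=[-3.2792]
Step 12: x=[7.0392] v=[-3.3967]
Step 13: x=[6.6919] v=[-3.4734]
Step 14: x=[6.3411] v=[-3.5084]
Step 15: x=[5.9910] v=[-3.5013]
Step 16: x=[5.6458] v=[-3.4522]
Step 17: x=[5.3096] v=[-3.3617]
Step 18: x=[4.9865] v=[-3.2309]
Step 19: x=[4.6804] v=[-3.0613]
Step 20: x=[4.3949] v=[-2.8550]
Step 21: x=[4.1335] v=[-2.6144]
Step 22: x=[3.8993] v=[-2.3424]
Step 23: x=[3.6951] v=[-2.0423]
Step 24: x=[3.5233] v=[-1.7177]
Step 25: x=[3.3861] v=[-1.3725]
Step 26: x=[3.2850] v=[-1.0108]
Step 27: x=[3.2213] v=[-0.6370]
Step 28: x=[3.1957] v=[-0.2556]
Step 29: x=[3.2086] v=[0.1289]
First v>=0 after going negative at step 29, time=2.9000

Answer: 2.9000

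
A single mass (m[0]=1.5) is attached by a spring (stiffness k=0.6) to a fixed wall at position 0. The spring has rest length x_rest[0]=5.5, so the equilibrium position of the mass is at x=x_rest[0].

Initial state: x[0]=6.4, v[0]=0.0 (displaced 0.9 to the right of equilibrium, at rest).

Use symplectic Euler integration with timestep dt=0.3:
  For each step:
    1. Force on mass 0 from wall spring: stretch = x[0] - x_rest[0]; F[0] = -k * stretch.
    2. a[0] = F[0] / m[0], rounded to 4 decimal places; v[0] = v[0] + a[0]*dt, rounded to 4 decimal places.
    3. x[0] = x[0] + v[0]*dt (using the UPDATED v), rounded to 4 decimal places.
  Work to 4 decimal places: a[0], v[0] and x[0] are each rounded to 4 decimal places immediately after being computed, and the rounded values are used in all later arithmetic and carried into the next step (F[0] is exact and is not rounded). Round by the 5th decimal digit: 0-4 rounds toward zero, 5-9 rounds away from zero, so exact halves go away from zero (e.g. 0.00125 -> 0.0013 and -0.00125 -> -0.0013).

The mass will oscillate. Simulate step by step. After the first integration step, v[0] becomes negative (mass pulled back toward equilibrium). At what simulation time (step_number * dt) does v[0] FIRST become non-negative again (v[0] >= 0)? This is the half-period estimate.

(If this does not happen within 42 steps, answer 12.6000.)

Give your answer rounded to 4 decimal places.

Step 0: x=[6.4000] v=[0.0000]
Step 1: x=[6.3676] v=[-0.1080]
Step 2: x=[6.3040] v=[-0.2121]
Step 3: x=[6.2114] v=[-0.3086]
Step 4: x=[6.0932] v=[-0.3940]
Step 5: x=[5.9536] v=[-0.4652]
Step 6: x=[5.7977] v=[-0.5196]
Step 7: x=[5.6311] v=[-0.5553]
Step 8: x=[5.4598] v=[-0.5710]
Step 9: x=[5.2899] v=[-0.5662]
Step 10: x=[5.1276] v=[-0.5410]
Step 11: x=[4.9787] v=[-0.4963]
Step 12: x=[4.8486] v=[-0.4338]
Step 13: x=[4.7419] v=[-0.3556]
Step 14: x=[4.6625] v=[-0.2646]
Step 15: x=[4.6133] v=[-0.1641]
Step 16: x=[4.5960] v=[-0.0577]
Step 17: x=[4.6112] v=[0.0508]
First v>=0 after going negative at step 17, time=5.1000

Answer: 5.1000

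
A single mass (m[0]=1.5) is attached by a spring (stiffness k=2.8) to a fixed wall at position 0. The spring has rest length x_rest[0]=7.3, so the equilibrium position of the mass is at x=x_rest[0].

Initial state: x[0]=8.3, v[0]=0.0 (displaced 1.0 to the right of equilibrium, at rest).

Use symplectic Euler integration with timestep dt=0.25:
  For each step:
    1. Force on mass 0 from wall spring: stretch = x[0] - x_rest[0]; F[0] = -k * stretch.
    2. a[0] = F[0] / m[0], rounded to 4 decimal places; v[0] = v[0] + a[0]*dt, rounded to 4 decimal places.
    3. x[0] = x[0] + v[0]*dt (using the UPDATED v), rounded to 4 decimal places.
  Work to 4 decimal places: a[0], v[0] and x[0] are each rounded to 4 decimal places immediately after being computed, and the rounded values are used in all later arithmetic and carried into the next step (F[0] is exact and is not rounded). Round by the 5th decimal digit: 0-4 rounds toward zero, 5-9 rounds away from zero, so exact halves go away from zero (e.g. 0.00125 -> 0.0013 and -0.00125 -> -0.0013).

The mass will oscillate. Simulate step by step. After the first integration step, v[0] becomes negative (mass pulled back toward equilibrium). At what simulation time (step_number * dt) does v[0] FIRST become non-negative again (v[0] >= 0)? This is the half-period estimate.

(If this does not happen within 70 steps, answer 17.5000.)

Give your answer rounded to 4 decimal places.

Step 0: x=[8.3000] v=[0.0000]
Step 1: x=[8.1833] v=[-0.4667]
Step 2: x=[7.9636] v=[-0.8789]
Step 3: x=[7.6665] v=[-1.1886]
Step 4: x=[7.3266] v=[-1.3596]
Step 5: x=[6.9836] v=[-1.3720]
Step 6: x=[6.6775] v=[-1.2244]
Step 7: x=[6.4440] v=[-0.9339]
Step 8: x=[6.3104] v=[-0.5344]
Step 9: x=[6.2923] v=[-0.0726]
Step 10: x=[6.3917] v=[0.3977]
First v>=0 after going negative at step 10, time=2.5000

Answer: 2.5000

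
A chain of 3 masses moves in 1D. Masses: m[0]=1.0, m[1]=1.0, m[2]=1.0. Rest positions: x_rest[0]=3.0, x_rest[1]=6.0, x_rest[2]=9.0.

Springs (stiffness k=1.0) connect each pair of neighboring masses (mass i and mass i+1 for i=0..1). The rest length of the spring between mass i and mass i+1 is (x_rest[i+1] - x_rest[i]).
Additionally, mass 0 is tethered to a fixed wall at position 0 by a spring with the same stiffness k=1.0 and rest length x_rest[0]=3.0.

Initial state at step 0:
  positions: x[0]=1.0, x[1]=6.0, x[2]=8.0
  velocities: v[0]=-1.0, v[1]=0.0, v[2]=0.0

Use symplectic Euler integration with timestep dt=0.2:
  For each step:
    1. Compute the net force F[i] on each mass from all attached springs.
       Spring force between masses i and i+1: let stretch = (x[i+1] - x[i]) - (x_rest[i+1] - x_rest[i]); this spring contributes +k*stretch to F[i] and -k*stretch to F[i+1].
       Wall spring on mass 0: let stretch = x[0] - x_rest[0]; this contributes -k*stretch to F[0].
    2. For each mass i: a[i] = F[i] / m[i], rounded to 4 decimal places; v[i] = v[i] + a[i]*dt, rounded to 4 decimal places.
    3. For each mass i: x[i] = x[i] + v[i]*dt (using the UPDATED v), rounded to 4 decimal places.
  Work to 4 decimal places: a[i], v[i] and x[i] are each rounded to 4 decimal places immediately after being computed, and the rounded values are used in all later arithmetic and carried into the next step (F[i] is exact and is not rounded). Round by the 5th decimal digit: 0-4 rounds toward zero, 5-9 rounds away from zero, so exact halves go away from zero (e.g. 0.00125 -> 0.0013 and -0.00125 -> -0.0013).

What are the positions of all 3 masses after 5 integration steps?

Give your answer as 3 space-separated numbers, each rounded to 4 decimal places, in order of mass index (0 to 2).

Step 0: x=[1.0000 6.0000 8.0000] v=[-1.0000 0.0000 0.0000]
Step 1: x=[0.9600 5.8800 8.0400] v=[-0.2000 -0.6000 0.2000]
Step 2: x=[1.0784 5.6496 8.1136] v=[0.5920 -1.1520 0.3680]
Step 3: x=[1.3365 5.3349 8.2086] v=[1.2906 -1.5734 0.4752]
Step 4: x=[1.7011 4.9752 8.3087] v=[1.8230 -1.7983 0.5005]
Step 5: x=[2.1286 4.6179 8.3955] v=[2.1376 -1.7864 0.4338]

Answer: 2.1286 4.6179 8.3955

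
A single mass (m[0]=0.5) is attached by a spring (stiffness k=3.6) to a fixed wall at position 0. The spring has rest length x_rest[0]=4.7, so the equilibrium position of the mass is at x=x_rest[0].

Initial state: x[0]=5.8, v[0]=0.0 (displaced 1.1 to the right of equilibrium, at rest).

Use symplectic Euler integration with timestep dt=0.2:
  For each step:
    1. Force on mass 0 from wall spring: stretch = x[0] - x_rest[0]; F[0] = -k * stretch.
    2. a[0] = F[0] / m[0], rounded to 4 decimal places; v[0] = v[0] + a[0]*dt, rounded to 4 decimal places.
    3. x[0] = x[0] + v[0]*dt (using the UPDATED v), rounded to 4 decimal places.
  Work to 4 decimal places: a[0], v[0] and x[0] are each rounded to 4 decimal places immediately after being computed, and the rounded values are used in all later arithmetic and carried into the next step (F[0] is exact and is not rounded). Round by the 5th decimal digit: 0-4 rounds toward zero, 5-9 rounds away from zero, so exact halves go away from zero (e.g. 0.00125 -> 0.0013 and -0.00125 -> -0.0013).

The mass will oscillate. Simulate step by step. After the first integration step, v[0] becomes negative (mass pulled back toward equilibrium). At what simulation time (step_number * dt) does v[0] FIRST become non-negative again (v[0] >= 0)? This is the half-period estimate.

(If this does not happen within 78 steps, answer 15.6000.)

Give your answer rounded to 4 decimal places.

Answer: 1.2000

Derivation:
Step 0: x=[5.8000] v=[0.0000]
Step 1: x=[5.4832] v=[-1.5840]
Step 2: x=[4.9408] v=[-2.7118]
Step 3: x=[4.3291] v=[-3.0586]
Step 4: x=[3.8242] v=[-2.5245]
Step 5: x=[3.5715] v=[-1.2633]
Step 6: x=[3.6438] v=[0.3617]
First v>=0 after going negative at step 6, time=1.2000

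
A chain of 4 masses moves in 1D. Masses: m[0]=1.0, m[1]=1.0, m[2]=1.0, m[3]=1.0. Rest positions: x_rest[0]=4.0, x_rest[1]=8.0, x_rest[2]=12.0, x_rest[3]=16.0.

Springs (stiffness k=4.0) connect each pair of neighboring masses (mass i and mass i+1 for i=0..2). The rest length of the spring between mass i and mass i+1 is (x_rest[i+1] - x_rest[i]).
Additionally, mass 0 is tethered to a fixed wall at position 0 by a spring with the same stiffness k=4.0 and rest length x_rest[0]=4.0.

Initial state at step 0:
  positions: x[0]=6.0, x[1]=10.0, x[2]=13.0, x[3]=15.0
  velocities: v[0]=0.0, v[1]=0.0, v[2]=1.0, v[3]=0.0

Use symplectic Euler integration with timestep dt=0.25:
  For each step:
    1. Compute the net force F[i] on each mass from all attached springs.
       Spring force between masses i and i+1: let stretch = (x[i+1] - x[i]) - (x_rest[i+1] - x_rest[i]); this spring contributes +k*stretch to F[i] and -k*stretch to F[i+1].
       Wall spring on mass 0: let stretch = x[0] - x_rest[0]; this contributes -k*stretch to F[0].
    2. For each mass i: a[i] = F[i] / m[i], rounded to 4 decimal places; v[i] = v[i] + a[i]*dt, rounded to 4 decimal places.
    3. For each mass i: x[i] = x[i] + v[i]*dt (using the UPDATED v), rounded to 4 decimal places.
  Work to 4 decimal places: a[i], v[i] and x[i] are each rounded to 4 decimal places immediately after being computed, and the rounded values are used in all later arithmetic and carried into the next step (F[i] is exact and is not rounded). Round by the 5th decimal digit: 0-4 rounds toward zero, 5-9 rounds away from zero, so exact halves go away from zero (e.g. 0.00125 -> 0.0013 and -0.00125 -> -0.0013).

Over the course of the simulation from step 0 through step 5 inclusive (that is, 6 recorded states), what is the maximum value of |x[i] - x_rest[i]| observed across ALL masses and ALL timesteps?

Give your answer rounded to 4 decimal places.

Step 0: x=[6.0000 10.0000 13.0000 15.0000] v=[0.0000 0.0000 1.0000 0.0000]
Step 1: x=[5.5000 9.7500 13.0000 15.5000] v=[-2.0000 -1.0000 0.0000 2.0000]
Step 2: x=[4.6875 9.2500 12.8125 16.3750] v=[-3.2500 -2.0000 -0.7500 3.5000]
Step 3: x=[3.8438 8.5000 12.6250 17.3594] v=[-3.3750 -3.0000 -0.7500 3.9375]
Step 4: x=[3.2032 7.6172 12.5899 18.1602] v=[-2.5626 -3.5312 -0.1406 3.2031]
Step 5: x=[2.8653 6.8741 12.7042 18.5684] v=[-1.3518 -2.9725 0.4570 1.6328]
Max displacement = 2.5684

Answer: 2.5684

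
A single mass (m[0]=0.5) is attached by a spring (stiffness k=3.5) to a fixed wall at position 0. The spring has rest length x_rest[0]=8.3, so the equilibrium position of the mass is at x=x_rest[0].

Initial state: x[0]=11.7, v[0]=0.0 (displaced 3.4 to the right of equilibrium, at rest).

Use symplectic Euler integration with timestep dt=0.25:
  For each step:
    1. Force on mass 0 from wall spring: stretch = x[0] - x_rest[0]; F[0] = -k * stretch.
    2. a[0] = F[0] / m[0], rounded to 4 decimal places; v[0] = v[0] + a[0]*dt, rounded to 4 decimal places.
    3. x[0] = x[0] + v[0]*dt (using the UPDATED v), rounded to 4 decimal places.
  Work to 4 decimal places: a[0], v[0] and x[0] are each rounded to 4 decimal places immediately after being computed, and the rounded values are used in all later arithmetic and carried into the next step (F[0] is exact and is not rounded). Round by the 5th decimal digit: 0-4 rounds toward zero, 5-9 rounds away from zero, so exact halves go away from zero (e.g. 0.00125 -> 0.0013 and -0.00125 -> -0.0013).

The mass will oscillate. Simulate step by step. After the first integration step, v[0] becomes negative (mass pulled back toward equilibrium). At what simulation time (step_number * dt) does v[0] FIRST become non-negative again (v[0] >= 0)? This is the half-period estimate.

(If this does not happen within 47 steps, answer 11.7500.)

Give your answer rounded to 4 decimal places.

Answer: 1.2500

Derivation:
Step 0: x=[11.7000] v=[0.0000]
Step 1: x=[10.2125] v=[-5.9500]
Step 2: x=[7.8883] v=[-9.2969]
Step 3: x=[5.7442] v=[-8.5764]
Step 4: x=[4.7183] v=[-4.1038]
Step 5: x=[5.2594] v=[2.1642]
First v>=0 after going negative at step 5, time=1.2500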